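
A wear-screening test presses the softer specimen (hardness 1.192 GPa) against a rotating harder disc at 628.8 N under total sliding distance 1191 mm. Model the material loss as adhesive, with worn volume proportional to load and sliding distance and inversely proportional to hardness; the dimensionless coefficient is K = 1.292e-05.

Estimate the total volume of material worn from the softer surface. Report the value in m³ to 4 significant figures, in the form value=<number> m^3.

value=8.117e-12 m^3

The computation keeps full float precision — the intermediates appear rounded, and a single final rounding, at 4 significant digits.
Path length L = 1191 mm = 1.191 m.
Hardness H = 1.192 GPa = 1.192e+09 Pa.
Expressed in SI base units: W = 628.8 N, H = 1.192e+09 Pa, K = 1.292e-05.
The Archard volume V = K·W·L/H = 1.292e-05 · 628.8 · 1.191 / 1.192e+09 = 8.117e-12 m³.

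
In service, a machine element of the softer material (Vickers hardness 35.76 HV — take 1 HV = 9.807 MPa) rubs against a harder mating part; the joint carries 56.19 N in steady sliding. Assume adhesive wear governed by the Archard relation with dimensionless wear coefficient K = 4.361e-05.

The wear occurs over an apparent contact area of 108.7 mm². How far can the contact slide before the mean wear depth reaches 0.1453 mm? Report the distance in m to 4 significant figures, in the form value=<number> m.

value=2260 m

All working math holds full precision; intermediate values are printed rounded, and one final rounding: four significant digits.
Hardness H = 35.76 HV × 9.807 MPa/HV = 350.7 MPa = 3.507e+08 Pa.
Contact area A = 108.7 mm² = 1.087e-04 m².
Depth limit h_lim = 0.1453 mm = 1.453e-04 m.
In SI base units: W = 56.19 N, H = 3.507e+08 Pa, K = 4.361e-05.
At the depth limit, V_lim = h_lim·A = 1.453e-04 · 1.087e-04 = 1.579e-08 m³.
Inverting, life L = V_lim·H/(K·W) = 1.579e-08 · 3.507e+08 / (4.361e-05 · 56.19) = 2260 m.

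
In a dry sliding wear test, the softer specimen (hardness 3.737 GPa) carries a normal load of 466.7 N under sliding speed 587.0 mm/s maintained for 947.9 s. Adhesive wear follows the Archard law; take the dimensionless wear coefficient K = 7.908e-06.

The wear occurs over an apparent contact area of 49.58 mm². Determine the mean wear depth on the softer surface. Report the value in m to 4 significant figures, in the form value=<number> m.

Intermediate values appear rounded. Every step keeps full precision, and rounded once at the end to 4 significant digits.
Sliding speed v = 587.0 mm/s = 0.5870 m/s. Distance L = v·t = 0.5870 m/s × 947.9 s = 556.4 m.
Hardness H = 3.737 GPa = 3.737e+09 Pa.
Contact area A = 49.58 mm² = 4.958e-05 m².
As SI base values: W = 466.7 N, H = 3.737e+09 Pa, K = 7.908e-06.
Wear volume V = K·W·L/H = 7.908e-06 · 466.7 · 556.4 / 3.737e+09 = 5.495e-10 m³.
Average depth h = V/A = 5.495e-10 / 4.958e-05 = 1.108e-05 m.

value=1.108e-05 m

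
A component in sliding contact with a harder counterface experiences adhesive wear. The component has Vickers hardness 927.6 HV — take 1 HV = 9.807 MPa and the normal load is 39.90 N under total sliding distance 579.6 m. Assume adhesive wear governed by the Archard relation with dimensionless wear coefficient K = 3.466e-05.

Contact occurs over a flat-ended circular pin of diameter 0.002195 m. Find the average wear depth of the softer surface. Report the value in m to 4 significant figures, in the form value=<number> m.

Every step runs at full float precision; the intermediates are shown rounded — a lone final rounding, at 4 significant figures.
Convert: Hardness H = 927.6 HV × 9.807 MPa/HV = 9097 MPa = 9.097e+09 Pa.
Convert: Contact area A = π·d²/4 = π·(0.002195 m)²/4 = 3.784e-06 m².
Expressed in SI base units: W = 39.90 N, H = 9.097e+09 Pa, K = 3.466e-05.
The Archard volume V = K·W·L/H = 3.466e-05 · 39.90 · 579.6 / 9.097e+09 = 8.811e-11 m³.
Average depth h = V/A = 8.811e-11 / 3.784e-06 = 2.328e-05 m.

value=2.328e-05 m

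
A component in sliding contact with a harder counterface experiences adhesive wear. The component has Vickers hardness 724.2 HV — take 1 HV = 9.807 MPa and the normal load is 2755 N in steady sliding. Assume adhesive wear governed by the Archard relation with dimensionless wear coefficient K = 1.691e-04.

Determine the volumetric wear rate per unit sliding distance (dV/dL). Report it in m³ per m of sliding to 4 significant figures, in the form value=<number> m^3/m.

value=6.559e-11 m^3/m

Each operation runs at exact precision, and intermediates are displayed rounded — one final rounding: four significant figures.
Convert: Hardness H = 724.2 HV × 9.807 MPa/HV = 7102 MPa = 7.102e+09 Pa.
As SI base values: W = 2755 N, H = 7.102e+09 Pa, K = 1.691e-04.
Wear rate dV/dL = K·W/H, per unit distance: 1.691e-04 · 2755 / 7.102e+09 = 6.559e-11 m³/m.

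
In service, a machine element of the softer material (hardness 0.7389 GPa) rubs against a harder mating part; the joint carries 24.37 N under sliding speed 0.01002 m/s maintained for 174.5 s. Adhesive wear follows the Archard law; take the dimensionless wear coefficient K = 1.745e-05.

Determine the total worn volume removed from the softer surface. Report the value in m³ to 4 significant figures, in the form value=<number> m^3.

The algebra keeps exact precision, and quoted intermediates are rounded; a single final rounding to four significant figures.
Distance L = v·t = 0.01002 m/s × 174.5 s = 1.748 m.
Hardness H = 0.7389 GPa = 7.389e+08 Pa.
SI base units throughout: W = 24.37 N, H = 7.389e+08 Pa, K = 1.745e-05.
The Archard volume V = K·W·L/H = 1.745e-05 · 24.37 · 1.748 / 7.389e+08 = 1.006e-12 m³.

value=1.006e-12 m^3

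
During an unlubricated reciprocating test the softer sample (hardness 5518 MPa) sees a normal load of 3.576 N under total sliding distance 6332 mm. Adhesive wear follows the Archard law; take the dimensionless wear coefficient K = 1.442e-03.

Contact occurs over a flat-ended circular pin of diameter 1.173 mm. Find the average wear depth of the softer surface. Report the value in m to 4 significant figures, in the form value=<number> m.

value=5.476e-06 m

The intermediates are shown rounded, and every step carries full precision, and one last rounding, at 4 significant figures.
Total distance L = 6332 mm = 6.332 m.
Hardness H = 5518 MPa = 5.518e+09 Pa.
Pin diameter d = 1.173 mm = 0.001173 m. Contact area A = π·d²/4 = π·(0.001173 m)²/4 = 1.081e-06 m².
SI base units throughout: W = 3.576 N, H = 5.518e+09 Pa, K = 1.442e-03.
Archard volume V = K·W·L/H = 1.442e-03 · 3.576 · 6.332 / 5.518e+09 = 5.917e-12 m³.
Wear depth h = V/A = 5.917e-12 / 1.081e-06 = 5.476e-06 m.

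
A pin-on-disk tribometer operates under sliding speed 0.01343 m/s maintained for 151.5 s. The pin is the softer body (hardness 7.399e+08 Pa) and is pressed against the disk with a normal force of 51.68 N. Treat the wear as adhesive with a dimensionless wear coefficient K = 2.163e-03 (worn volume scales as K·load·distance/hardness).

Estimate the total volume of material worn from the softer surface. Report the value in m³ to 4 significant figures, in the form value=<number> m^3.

Quoted intermediates are rounded — all working math runs at full precision, and rounded once at the end to four significant digits.
Path length L = v·t = 0.01343 m/s × 151.5 s = 2.035 m.
In SI base units: W = 51.68 N, H = 7.399e+08 Pa, K = 2.163e-03.
Apply Archard: V = K·W·L/H = 2.163e-03 · 51.68 · 2.035 / 7.399e+08 = 3.074e-10 m³.

value=3.074e-10 m^3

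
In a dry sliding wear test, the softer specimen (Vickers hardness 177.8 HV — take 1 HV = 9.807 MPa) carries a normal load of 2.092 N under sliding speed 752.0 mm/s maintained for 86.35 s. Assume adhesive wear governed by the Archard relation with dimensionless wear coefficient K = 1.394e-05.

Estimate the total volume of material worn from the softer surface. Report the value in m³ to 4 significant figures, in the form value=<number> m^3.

Quoted intermediates are rounded — the algebra holds exact precision. Rounded just once: four significant digits.
Sliding speed v = 752.0 mm/s = 0.7520 m/s. Distance covered L = v·t = 0.7520 m/s × 86.35 s = 64.94 m.
Hardness H = 177.8 HV × 9.807 MPa/HV = 1744 MPa = 1.744e+09 Pa.
Expressed in SI base units: W = 2.092 N, H = 1.744e+09 Pa, K = 1.394e-05.
Volume removed: V = K·W·L/H = 1.394e-05 · 2.092 · 64.94 / 1.744e+09 = 1.086e-12 m³.

value=1.086e-12 m^3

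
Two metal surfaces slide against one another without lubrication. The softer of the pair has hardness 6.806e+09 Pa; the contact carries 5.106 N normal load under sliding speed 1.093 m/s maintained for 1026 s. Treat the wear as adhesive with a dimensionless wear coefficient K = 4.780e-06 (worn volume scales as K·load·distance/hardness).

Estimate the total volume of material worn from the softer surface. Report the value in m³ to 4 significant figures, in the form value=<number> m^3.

Displayed values are rounded; every step holds full precision. Rounded just once, at four significant digits.
Convert: Total distance L = v·t = 1.093 m/s × 1026 s = 1121 m.
As SI base values: W = 5.106 N, H = 6.806e+09 Pa, K = 4.780e-06.
Volume removed: V = K·W·L/H = 4.780e-06 · 5.106 · 1121 / 6.806e+09 = 4.021e-12 m³.

value=4.021e-12 m^3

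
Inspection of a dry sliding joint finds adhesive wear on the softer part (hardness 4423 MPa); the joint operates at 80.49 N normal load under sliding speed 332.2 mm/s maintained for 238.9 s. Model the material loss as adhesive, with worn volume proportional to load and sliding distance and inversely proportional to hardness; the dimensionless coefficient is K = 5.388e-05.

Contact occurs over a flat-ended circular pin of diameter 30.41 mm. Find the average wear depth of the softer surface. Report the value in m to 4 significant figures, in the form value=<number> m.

Each operation holds full precision, and displayed values are rounded. Rounded just once, at 4 significant figures.
Convert: Sliding speed v = 332.2 mm/s = 0.3322 m/s. Total distance L = v·t = 0.3322 m/s × 238.9 s = 79.36 m.
Convert: Hardness H = 4423 MPa = 4.423e+09 Pa.
Convert: Pin diameter d = 30.41 mm = 0.03041 m. Contact area A = π·d²/4 = π·(0.03041 m)²/4 = 7.263e-04 m².
In SI base units: W = 80.49 N, H = 4.423e+09 Pa, K = 5.388e-05.
Archard relation: V = K·W·L/H = 5.388e-05 · 80.49 · 79.36 / 4.423e+09 = 7.782e-11 m³.
Wear depth h = V/A = 7.782e-11 / 7.263e-04 = 1.071e-07 m.

value=1.071e-07 m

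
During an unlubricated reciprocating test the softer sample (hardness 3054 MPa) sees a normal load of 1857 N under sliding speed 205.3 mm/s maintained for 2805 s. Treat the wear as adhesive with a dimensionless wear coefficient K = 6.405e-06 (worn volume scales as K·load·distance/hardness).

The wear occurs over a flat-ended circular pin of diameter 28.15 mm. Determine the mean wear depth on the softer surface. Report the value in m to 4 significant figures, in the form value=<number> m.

value=3.604e-06 m

Intermediates are displayed rounded, and each operation runs at full float precision, and one final rounding, at four significant digits.
Sliding speed v = 205.3 mm/s = 0.2053 m/s. Distance covered L = v·t = 0.2053 m/s × 2805 s = 575.9 m.
Hardness H = 3054 MPa = 3.054e+09 Pa.
Pin diameter d = 28.15 mm = 0.02815 m. Contact area A = π·d²/4 = π·(0.02815 m)²/4 = 6.224e-04 m².
In SI base units: W = 1857 N, H = 3.054e+09 Pa, K = 6.405e-06.
By Archard's law, V = K·W·L/H = 6.405e-06 · 1857 · 575.9 / 3.054e+09 = 2.243e-09 m³.
Wear depth h = V/A = 2.243e-09 / 6.224e-04 = 3.604e-06 m.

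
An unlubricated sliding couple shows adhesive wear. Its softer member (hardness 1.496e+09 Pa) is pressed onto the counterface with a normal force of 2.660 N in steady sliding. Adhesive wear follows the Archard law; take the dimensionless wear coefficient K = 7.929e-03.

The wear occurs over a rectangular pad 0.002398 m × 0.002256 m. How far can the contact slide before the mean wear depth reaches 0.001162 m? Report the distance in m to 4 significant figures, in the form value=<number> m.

value=445.9 m

All arithmetic keeps exact precision; intermediate values are printed rounded. Rounded just once, at 4 significant figures.
Contact area A = 0.002398 m × 0.002256 m = 5.410e-06 m².
As SI base values: W = 2.660 N, H = 1.496e+09 Pa, K = 7.929e-03.
At the depth limit, V_lim = h_lim·A = 0.001162 · 5.410e-06 = 6.286e-09 m³.
Life L = V_lim·H/(K·W) = 6.286e-09 · 1.496e+09 / (7.929e-03 · 2.660) = 445.9 m.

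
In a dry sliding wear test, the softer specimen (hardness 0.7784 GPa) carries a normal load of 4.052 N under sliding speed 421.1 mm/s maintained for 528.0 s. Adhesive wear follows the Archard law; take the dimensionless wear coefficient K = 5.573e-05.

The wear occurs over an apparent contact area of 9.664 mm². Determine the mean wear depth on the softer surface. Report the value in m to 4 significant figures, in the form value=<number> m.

value=6.674e-06 m

Intermediate values are printed rounded — the computation maintains exact precision; a lone final rounding, at 4 significant digits.
Convert: Sliding speed v = 421.1 mm/s = 0.4211 m/s. Distance covered L = v·t = 0.4211 m/s × 528.0 s = 222.3 m.
Convert: Hardness H = 0.7784 GPa = 7.784e+08 Pa.
Convert: Contact area A = 9.664 mm² = 9.664e-06 m².
Collected in SI base units: W = 4.052 N, H = 7.784e+08 Pa, K = 5.573e-05.
Apply Archard: V = K·W·L/H = 5.573e-05 · 4.052 · 222.3 / 7.784e+08 = 6.450e-11 m³.
Depth of wear h = V/A = 6.450e-11 / 9.664e-06 = 6.674e-06 m.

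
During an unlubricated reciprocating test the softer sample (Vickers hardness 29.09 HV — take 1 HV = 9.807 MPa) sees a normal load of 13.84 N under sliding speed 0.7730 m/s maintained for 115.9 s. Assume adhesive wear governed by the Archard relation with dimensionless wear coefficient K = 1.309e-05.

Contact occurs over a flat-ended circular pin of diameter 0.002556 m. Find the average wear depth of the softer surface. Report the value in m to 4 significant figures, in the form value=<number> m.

All arithmetic runs at full precision, and intermediates are printed rounded; rounded just once, at four significant figures.
Path length L = v·t = 0.7730 m/s × 115.9 s = 89.59 m.
Hardness H = 29.09 HV × 9.807 MPa/HV = 285.3 MPa = 2.853e+08 Pa.
Contact area A = π·d²/4 = π·(0.002556 m)²/4 = 5.131e-06 m².
Expressed in SI base units: W = 13.84 N, H = 2.853e+08 Pa, K = 1.309e-05.
Wear volume V = K·W·L/H = 1.309e-05 · 13.84 · 89.59 / 2.853e+08 = 5.689e-11 m³.
Average depth h = V/A = 5.689e-11 / 5.131e-06 = 1.109e-05 m.

value=1.109e-05 m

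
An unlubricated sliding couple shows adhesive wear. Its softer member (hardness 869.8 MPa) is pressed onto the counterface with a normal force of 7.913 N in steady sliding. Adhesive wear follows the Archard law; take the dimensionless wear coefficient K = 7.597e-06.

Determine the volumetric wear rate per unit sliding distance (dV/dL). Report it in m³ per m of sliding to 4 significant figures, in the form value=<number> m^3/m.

Every step holds full precision, and intermediates are shown rounded. Rounded once at the end to 4 significant digits.
Hardness H = 869.8 MPa = 8.698e+08 Pa.
As SI base values: W = 7.913 N, H = 8.698e+08 Pa, K = 7.597e-06.
Volumetric rate dV/dL = K·W/H (independent of L): 7.597e-06 · 7.913 / 8.698e+08 = 6.911e-14 m³/m.

value=6.911e-14 m^3/m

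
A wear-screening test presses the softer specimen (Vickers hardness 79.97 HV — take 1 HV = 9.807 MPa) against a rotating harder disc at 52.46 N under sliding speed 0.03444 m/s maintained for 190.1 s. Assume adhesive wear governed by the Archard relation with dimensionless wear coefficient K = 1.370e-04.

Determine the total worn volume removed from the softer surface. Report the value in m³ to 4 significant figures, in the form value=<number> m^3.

value=6.000e-11 m^3

All working math carries full float precision, and intermediates are printed rounded. Rounded just once to 4 significant figures.
Distance covered L = v·t = 0.03444 m/s × 190.1 s = 6.547 m.
Hardness H = 79.97 HV × 9.807 MPa/HV = 784.3 MPa = 7.843e+08 Pa.
Restated in SI base units: W = 52.46 N, H = 7.843e+08 Pa, K = 1.370e-04.
By Archard's law, V = K·W·L/H = 1.370e-04 · 52.46 · 6.547 / 7.843e+08 = 6.000e-11 m³.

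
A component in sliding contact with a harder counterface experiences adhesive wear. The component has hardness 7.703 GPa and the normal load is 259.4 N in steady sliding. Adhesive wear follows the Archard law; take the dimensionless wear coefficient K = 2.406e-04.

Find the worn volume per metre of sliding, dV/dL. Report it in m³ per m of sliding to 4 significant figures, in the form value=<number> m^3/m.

Each operation runs at full precision, and quoted intermediates are rounded. Rounded once at the end to 4 significant digits.
Convert: Hardness H = 7.703 GPa = 7.703e+09 Pa.
As SI base values: W = 259.4 N, H = 7.703e+09 Pa, K = 2.406e-04.
Rate of wear dV/dL = K·W/H (independent of L): 2.406e-04 · 259.4 / 7.703e+09 = 8.102e-12 m³/m.

value=8.102e-12 m^3/m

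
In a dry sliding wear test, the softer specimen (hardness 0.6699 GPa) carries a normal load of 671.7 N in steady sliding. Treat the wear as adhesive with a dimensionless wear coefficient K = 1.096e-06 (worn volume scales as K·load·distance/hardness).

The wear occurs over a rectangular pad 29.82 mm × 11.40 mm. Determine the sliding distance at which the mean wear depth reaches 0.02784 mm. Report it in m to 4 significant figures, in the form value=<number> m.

value=8612 m

Intermediate values are shown rounded. All working math holds exact precision. Rounded just once to 4 significant digits.
Hardness H = 0.6699 GPa = 6.699e+08 Pa.
Pad sides 29.82 mm × 11.40 mm = 0.02982 m × 0.01140 m. Contact area A = 0.02982 m × 0.01140 m = 3.399e-04 m².
Depth limit h_lim = 0.02784 mm = 2.784e-05 m.
Working in SI base units: W = 671.7 N, H = 6.699e+08 Pa, K = 1.096e-06.
Permissible volume V_lim = h_lim·A = 2.784e-05 · 3.399e-04 = 9.464e-09 m³.
Thus life L = V_lim·H/(K·W) = 9.464e-09 · 6.699e+08 / (1.096e-06 · 671.7) = 8612 m.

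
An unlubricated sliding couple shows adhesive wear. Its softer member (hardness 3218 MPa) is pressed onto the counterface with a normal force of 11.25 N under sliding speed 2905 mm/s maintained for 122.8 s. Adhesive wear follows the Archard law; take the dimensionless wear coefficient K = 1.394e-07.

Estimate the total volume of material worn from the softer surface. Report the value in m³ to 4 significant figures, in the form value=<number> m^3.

The computation carries full float precision; printed values are rounded; rounded just once: four significant figures.
Sliding speed v = 2905 mm/s = 2.905 m/s. Total distance L = v·t = 2.905 m/s × 122.8 s = 356.7 m.
Hardness H = 3218 MPa = 3.218e+09 Pa.
Working in SI base units: W = 11.25 N, H = 3.218e+09 Pa, K = 1.394e-07.
By Archard's law, V = K·W·L/H = 1.394e-07 · 11.25 · 356.7 / 3.218e+09 = 1.738e-13 m³.

value=1.738e-13 m^3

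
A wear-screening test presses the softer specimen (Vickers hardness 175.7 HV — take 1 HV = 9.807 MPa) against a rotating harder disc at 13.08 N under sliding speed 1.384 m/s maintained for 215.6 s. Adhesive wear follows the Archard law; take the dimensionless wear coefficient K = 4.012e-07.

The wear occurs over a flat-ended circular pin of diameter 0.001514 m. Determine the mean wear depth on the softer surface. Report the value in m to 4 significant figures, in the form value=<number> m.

value=5.048e-07 m

Every step carries full precision — intermediate values are printed rounded — rounded just once to 4 significant figures.
Total distance L = v·t = 1.384 m/s × 215.6 s = 298.4 m.
Hardness H = 175.7 HV × 9.807 MPa/HV = 1723 MPa = 1.723e+09 Pa.
Contact area A = π·d²/4 = π·(0.001514 m)²/4 = 1.800e-06 m².
Working in SI base units: W = 13.08 N, H = 1.723e+09 Pa, K = 4.012e-07.
Worn volume V = K·W·L/H = 4.012e-07 · 13.08 · 298.4 / 1.723e+09 = 9.088e-13 m³.
Mean depth h = V/A = 9.088e-13 / 1.800e-06 = 5.048e-07 m.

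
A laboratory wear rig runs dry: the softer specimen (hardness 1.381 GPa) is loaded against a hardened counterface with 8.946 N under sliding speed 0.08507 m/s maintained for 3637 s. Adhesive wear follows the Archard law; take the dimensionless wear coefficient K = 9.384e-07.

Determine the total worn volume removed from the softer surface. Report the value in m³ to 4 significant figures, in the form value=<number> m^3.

Each operation maintains exact precision, and the intermediates are shown rounded. Rounded once at the end to 4 significant figures.
Convert: Distance L = v·t = 0.08507 m/s × 3637 s = 309.4 m.
Convert: Hardness H = 1.381 GPa = 1.381e+09 Pa.
Restated in SI base units: W = 8.946 N, H = 1.381e+09 Pa, K = 9.384e-07.
Archard relation: V = K·W·L/H = 9.384e-07 · 8.946 · 309.4 / 1.381e+09 = 1.881e-12 m³.

value=1.881e-12 m^3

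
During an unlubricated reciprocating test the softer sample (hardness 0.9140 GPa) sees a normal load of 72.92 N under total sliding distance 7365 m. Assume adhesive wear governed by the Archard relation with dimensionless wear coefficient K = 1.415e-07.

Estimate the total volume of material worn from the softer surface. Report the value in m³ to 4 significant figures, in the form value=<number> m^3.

All arithmetic keeps full float precision, and intermediate values are shown rounded; one final rounding: four significant figures.
Convert: Hardness H = 0.9140 GPa = 9.140e+08 Pa.
As SI base values: W = 72.92 N, H = 9.140e+08 Pa, K = 1.415e-07.
Wear volume V = K·W·L/H = 1.415e-07 · 72.92 · 7365 / 9.140e+08 = 8.314e-11 m³.

value=8.314e-11 m^3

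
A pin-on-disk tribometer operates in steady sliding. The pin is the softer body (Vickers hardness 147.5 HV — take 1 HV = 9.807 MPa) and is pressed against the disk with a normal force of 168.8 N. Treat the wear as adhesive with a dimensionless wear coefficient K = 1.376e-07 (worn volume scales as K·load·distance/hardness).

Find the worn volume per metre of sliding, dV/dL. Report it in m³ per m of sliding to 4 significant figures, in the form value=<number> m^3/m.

The intermediates are printed rounded — the computation holds full float precision, and rounded once at the end, at 4 significant digits.
Hardness H = 147.5 HV × 9.807 MPa/HV = 1447 MPa = 1.447e+09 Pa.
In SI base units: W = 168.8 N, H = 1.447e+09 Pa, K = 1.376e-07.
Sliding wear rate dV/dL = K·W/H: 1.376e-07 · 168.8 / 1.447e+09 = 1.606e-14 m³/m.

value=1.606e-14 m^3/m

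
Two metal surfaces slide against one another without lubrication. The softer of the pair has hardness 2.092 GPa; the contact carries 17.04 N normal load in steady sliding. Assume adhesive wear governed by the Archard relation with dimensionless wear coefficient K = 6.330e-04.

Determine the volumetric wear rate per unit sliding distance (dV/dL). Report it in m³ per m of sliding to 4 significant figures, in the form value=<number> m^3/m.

The computation runs at full float precision; printed values are rounded, and a single final rounding, at 4 significant digits.
Hardness H = 2.092 GPa = 2.092e+09 Pa.
Expressed in SI base units: W = 17.04 N, H = 2.092e+09 Pa, K = 6.330e-04.
Rate of wear dV/dL = K·W/H, so: 6.330e-04 · 17.04 / 2.092e+09 = 5.156e-12 m³/m.

value=5.156e-12 m^3/m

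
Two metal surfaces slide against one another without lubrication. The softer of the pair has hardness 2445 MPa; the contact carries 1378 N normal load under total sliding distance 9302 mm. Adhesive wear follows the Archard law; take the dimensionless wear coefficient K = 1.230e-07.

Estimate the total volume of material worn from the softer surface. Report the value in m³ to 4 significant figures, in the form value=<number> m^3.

Each operation carries exact precision. Printed values are rounded, and one final rounding: four significant figures.
Total distance L = 9302 mm = 9.302 m.
Hardness H = 2445 MPa = 2.445e+09 Pa.
As SI base values: W = 1378 N, H = 2.445e+09 Pa, K = 1.230e-07.
Volume removed: V = K·W·L/H = 1.230e-07 · 1378 · 9.302 / 2.445e+09 = 6.448e-13 m³.

value=6.448e-13 m^3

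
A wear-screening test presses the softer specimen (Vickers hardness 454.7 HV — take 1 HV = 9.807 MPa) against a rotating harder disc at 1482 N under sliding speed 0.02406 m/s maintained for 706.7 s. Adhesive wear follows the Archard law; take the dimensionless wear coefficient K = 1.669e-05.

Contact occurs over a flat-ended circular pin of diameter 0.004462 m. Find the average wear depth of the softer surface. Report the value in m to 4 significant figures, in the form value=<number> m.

Intermediate values are displayed rounded, and each operation holds full float precision; a lone final rounding: four significant digits.
Convert: Path length L = v·t = 0.02406 m/s × 706.7 s = 17.00 m.
Convert: Hardness H = 454.7 HV × 9.807 MPa/HV = 4459 MPa = 4.459e+09 Pa.
Convert: Contact area A = π·d²/4 = π·(0.004462 m)²/4 = 1.564e-05 m².
Expressed in SI base units: W = 1482 N, H = 4.459e+09 Pa, K = 1.669e-05.
Apply Archard: V = K·W·L/H = 1.669e-05 · 1482 · 17.00 / 4.459e+09 = 9.431e-11 m³.
Wear depth h = V/A = 9.431e-11 / 1.564e-05 = 6.031e-06 m.

value=6.031e-06 m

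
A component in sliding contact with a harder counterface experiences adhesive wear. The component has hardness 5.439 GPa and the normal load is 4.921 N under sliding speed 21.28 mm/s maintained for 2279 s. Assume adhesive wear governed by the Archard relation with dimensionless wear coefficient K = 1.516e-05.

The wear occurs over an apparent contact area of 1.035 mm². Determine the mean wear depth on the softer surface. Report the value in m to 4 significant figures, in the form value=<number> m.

Every step keeps exact precision, and intermediate values are displayed rounded, and a single final rounding to 4 significant digits.
Convert: Sliding speed v = 21.28 mm/s = 0.02128 m/s. Path length L = v·t = 0.02128 m/s × 2279 s = 48.50 m.
Convert: Hardness H = 5.439 GPa = 5.439e+09 Pa.
Convert: Contact area A = 1.035 mm² = 1.035e-06 m².
Collected in SI base units: W = 4.921 N, H = 5.439e+09 Pa, K = 1.516e-05.
Worn volume V = K·W·L/H = 1.516e-05 · 4.921 · 48.50 / 5.439e+09 = 6.652e-13 m³.
Wear depth h = V/A = 6.652e-13 / 1.035e-06 = 6.427e-07 m.

value=6.427e-07 m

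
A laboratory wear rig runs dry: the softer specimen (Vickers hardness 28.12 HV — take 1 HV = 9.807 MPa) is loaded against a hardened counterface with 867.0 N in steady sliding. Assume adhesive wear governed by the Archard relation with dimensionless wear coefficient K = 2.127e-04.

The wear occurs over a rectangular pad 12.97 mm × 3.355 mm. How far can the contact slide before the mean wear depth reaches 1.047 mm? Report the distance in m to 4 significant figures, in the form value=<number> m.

The intermediates are printed rounded; all arithmetic keeps full float precision. Rounded once at the end, at 4 significant digits.
Hardness H = 28.12 HV × 9.807 MPa/HV = 275.8 MPa = 2.758e+08 Pa.
Pad sides 12.97 mm × 3.355 mm = 0.01297 m × 0.003355 m. Contact area A = 0.01297 m × 0.003355 m = 4.351e-05 m².
Depth limit h_lim = 1.047 mm = 0.001047 m.
SI base units throughout: W = 867.0 N, H = 2.758e+08 Pa, K = 2.127e-04.
Permissible volume V_lim = h_lim·A = 0.001047 · 4.351e-05 = 4.556e-08 m³.
So the life L = V_lim·H/(K·W) = 4.556e-08 · 2.758e+08 / (2.127e-04 · 867.0) = 68.13 m.

value=68.13 m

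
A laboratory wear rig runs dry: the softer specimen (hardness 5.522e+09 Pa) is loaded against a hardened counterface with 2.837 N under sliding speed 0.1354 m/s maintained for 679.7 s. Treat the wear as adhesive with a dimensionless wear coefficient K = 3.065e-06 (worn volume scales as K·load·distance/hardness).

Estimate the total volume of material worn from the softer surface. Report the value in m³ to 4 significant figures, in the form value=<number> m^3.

Intermediates are shown rounded — the computation runs at full precision. Rounded once at the end: 4 significant digits.
Distance covered L = v·t = 0.1354 m/s × 679.7 s = 92.03 m.
In SI base units, W = 2.837 N, H = 5.522e+09 Pa, K = 3.065e-06.
Archard volume V = K·W·L/H = 3.065e-06 · 2.837 · 92.03 / 5.522e+09 = 1.449e-13 m³.

value=1.449e-13 m^3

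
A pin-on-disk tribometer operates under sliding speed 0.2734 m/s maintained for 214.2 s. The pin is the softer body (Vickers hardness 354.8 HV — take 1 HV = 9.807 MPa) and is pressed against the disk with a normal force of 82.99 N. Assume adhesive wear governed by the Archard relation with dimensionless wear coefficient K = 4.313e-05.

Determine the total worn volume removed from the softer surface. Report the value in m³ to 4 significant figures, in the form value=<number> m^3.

value=6.024e-11 m^3

Intermediate values appear rounded — all working math maintains full precision, and one last rounding to four significant digits.
Convert: Distance L = v·t = 0.2734 m/s × 214.2 s = 58.56 m.
Convert: Hardness H = 354.8 HV × 9.807 MPa/HV = 3480 MPa = 3.480e+09 Pa.
As SI base values: W = 82.99 N, H = 3.480e+09 Pa, K = 4.313e-05.
Archard volume V = K·W·L/H = 4.313e-05 · 82.99 · 58.56 / 3.480e+09 = 6.024e-11 m³.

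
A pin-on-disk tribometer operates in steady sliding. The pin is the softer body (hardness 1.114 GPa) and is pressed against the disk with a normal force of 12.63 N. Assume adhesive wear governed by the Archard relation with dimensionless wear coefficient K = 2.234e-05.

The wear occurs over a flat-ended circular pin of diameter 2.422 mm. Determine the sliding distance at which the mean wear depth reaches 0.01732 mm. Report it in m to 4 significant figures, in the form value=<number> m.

The computation maintains full precision; the intermediates are displayed rounded — a lone final rounding, at 4 significant digits.
Hardness H = 1.114 GPa = 1.114e+09 Pa.
Pin diameter d = 2.422 mm = 0.002422 m. Contact area A = π·d²/4 = π·(0.002422 m)²/4 = 4.607e-06 m².
Depth limit h_lim = 0.01732 mm = 1.732e-05 m.
Working in SI base units: W = 12.63 N, H = 1.114e+09 Pa, K = 2.234e-05.
Wearable volume V_lim = h_lim·A = 1.732e-05 · 4.607e-06 = 7.980e-11 m³.
So the life L = V_lim·H/(K·W) = 7.980e-11 · 1.114e+09 / (2.234e-05 · 12.63) = 315.1 m.

value=315.1 m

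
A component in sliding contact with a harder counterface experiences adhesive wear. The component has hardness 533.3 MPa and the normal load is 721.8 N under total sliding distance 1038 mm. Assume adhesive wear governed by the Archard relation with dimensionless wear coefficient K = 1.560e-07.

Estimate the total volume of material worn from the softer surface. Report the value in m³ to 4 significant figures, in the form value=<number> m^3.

value=2.192e-13 m^3

The computation maintains exact precision. The intermediates are displayed rounded; a single final rounding, at four significant figures.
Sliding distance L = 1038 mm = 1.038 m.
Hardness H = 533.3 MPa = 5.333e+08 Pa.
Working in SI base units: W = 721.8 N, H = 5.333e+08 Pa, K = 1.560e-07.
Archard volume V = K·W·L/H = 1.560e-07 · 721.8 · 1.038 / 5.333e+08 = 2.192e-13 m³.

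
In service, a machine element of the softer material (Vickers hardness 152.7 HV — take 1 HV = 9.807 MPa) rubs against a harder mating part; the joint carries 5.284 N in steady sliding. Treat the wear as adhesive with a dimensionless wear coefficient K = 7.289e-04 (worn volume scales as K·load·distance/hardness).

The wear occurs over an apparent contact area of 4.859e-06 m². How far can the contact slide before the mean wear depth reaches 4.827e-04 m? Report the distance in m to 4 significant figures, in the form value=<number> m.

value=911.9 m

Intermediates are printed rounded; all arithmetic carries full float precision. Rounded just once to 4 significant figures.
Convert: Hardness H = 152.7 HV × 9.807 MPa/HV = 1498 MPa = 1.498e+09 Pa.
As SI base values: W = 5.284 N, H = 1.498e+09 Pa, K = 7.289e-04.
Limit volume V_lim = h_lim·A = 4.827e-04 · 4.859e-06 = 2.345e-09 m³.
So the life L = V_lim·H/(K·W) = 2.345e-09 · 1.498e+09 / (7.289e-04 · 5.284) = 911.9 m.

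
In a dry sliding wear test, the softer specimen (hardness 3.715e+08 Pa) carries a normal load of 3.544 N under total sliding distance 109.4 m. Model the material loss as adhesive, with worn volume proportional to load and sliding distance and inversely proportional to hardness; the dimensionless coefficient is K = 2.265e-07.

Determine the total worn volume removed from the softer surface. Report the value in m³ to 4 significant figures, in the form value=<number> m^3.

value=2.364e-13 m^3

Shown intermediates are rounded, and the algebra holds exact precision; rounded once at the end, at 4 significant digits.
In SI base units, W = 3.544 N, H = 3.715e+08 Pa, K = 2.265e-07.
Archard relation: V = K·W·L/H = 2.265e-07 · 3.544 · 109.4 / 3.715e+08 = 2.364e-13 m³.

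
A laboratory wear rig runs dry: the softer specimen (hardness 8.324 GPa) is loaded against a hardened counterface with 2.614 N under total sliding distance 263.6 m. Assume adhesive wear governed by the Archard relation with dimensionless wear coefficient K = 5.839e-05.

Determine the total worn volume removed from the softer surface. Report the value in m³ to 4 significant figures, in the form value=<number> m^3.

The computation carries full float precision, and intermediate values appear rounded — a single final rounding to four significant digits.
Hardness H = 8.324 GPa = 8.324e+09 Pa.
SI base units throughout: W = 2.614 N, H = 8.324e+09 Pa, K = 5.839e-05.
Apply Archard: V = K·W·L/H = 5.839e-05 · 2.614 · 263.6 / 8.324e+09 = 4.833e-12 m³.

value=4.833e-12 m^3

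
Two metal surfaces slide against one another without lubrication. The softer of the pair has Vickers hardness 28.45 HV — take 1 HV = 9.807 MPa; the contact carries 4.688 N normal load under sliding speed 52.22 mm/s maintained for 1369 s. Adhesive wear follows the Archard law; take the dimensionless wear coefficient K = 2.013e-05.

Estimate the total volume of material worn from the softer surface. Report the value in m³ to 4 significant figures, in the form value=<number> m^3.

Every step runs at full precision. Intermediate values are shown rounded, and rounded once at the end, at 4 significant digits.
Sliding speed v = 52.22 mm/s = 0.05222 m/s. Path length L = v·t = 0.05222 m/s × 1369 s = 71.49 m.
Hardness H = 28.45 HV × 9.807 MPa/HV = 279.0 MPa = 2.790e+08 Pa.
Expressed in SI base units: W = 4.688 N, H = 2.790e+08 Pa, K = 2.013e-05.
Volume removed: V = K·W·L/H = 2.013e-05 · 4.688 · 71.49 / 2.790e+08 = 2.418e-11 m³.

value=2.418e-11 m^3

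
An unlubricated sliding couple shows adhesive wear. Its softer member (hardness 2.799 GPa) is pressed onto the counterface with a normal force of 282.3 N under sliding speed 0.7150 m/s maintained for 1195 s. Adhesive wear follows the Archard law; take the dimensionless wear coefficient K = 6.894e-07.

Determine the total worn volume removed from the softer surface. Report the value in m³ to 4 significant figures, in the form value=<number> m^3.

value=5.941e-11 m^3

All arithmetic maintains full float precision; displayed values are rounded — one last rounding: 4 significant figures.
Distance L = v·t = 0.7150 m/s × 1195 s = 854.4 m.
Hardness H = 2.799 GPa = 2.799e+09 Pa.
Restated in SI base units: W = 282.3 N, H = 2.799e+09 Pa, K = 6.894e-07.
Worn volume V = K·W·L/H = 6.894e-07 · 282.3 · 854.4 / 2.799e+09 = 5.941e-11 m³.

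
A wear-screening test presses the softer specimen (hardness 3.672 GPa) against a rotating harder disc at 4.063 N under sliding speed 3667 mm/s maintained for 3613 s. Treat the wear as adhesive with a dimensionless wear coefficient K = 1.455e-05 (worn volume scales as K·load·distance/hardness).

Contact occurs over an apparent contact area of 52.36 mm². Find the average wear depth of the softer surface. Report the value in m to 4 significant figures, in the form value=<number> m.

The computation carries full precision; intermediate values appear rounded — one last rounding to 4 significant figures.
Convert: Sliding speed v = 3667 mm/s = 3.667 m/s. Distance L = v·t = 3.667 m/s × 3613 s = 1.325e+04 m.
Convert: Hardness H = 3.672 GPa = 3.672e+09 Pa.
Convert: Contact area A = 52.36 mm² = 5.236e-05 m².
Collected in SI base units: W = 4.063 N, H = 3.672e+09 Pa, K = 1.455e-05.
The Archard volume V = K·W·L/H = 1.455e-05 · 4.063 · 1.325e+04 / 3.672e+09 = 2.133e-10 m³.
Mean wear depth h = V/A = 2.133e-10 / 5.236e-05 = 4.074e-06 m.

value=4.074e-06 m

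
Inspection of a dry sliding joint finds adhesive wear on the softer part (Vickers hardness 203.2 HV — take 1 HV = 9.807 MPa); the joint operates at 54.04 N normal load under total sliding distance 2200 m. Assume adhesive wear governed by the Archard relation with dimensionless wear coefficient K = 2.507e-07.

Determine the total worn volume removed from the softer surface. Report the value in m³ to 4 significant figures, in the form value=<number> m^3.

value=1.496e-11 m^3

Quoted intermediates are rounded. The computation carries full float precision, and rounded once at the end, at 4 significant figures.
Hardness H = 203.2 HV × 9.807 MPa/HV = 1993 MPa = 1.993e+09 Pa.
Expressed in SI base units: W = 54.04 N, H = 1.993e+09 Pa, K = 2.507e-07.
Apply Archard: V = K·W·L/H = 2.507e-07 · 54.04 · 2200 / 1.993e+09 = 1.496e-11 m³.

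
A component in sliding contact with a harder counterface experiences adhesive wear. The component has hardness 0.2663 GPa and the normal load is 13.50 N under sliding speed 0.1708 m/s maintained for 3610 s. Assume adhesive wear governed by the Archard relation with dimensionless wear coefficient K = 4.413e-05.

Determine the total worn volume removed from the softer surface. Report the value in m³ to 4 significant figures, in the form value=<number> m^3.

value=1.379e-09 m^3

The intermediates appear rounded; the algebra holds full precision — a single final rounding: 4 significant digits.
Convert: Distance L = v·t = 0.1708 m/s × 3610 s = 616.6 m.
Convert: Hardness H = 0.2663 GPa = 2.663e+08 Pa.
Collected in SI base units: W = 13.50 N, H = 2.663e+08 Pa, K = 4.413e-05.
The Archard volume V = K·W·L/H = 4.413e-05 · 13.50 · 616.6 / 2.663e+08 = 1.379e-09 m³.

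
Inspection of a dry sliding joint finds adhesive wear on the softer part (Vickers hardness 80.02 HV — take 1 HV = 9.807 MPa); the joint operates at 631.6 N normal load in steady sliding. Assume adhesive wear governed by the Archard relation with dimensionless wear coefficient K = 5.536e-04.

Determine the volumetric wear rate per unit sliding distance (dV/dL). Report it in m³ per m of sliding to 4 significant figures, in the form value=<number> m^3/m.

value=4.456e-10 m^3/m

The intermediates are printed rounded; all working math maintains full precision; rounded once at the end to 4 significant figures.
Hardness H = 80.02 HV × 9.807 MPa/HV = 784.8 MPa = 7.848e+08 Pa.
Collected in SI base units: W = 631.6 N, H = 7.848e+08 Pa, K = 5.536e-04.
Volumetric rate dV/dL = K·W/H, per unit distance: 5.536e-04 · 631.6 / 7.848e+08 = 4.456e-10 m³/m.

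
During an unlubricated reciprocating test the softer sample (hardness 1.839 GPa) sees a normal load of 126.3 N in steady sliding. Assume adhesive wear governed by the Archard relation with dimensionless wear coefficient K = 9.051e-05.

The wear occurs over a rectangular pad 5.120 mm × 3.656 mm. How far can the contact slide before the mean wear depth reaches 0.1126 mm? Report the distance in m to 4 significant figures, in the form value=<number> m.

value=339.1 m

The computation maintains full precision, and intermediate values are displayed rounded — a single final rounding to 4 significant digits.
Hardness H = 1.839 GPa = 1.839e+09 Pa.
Pad sides 5.120 mm × 3.656 mm = 0.005120 m × 0.003656 m. Contact area A = 0.005120 m × 0.003656 m = 1.872e-05 m².
Depth limit h_lim = 0.1126 mm = 1.126e-04 m.
Restated in SI base units: W = 126.3 N, H = 1.839e+09 Pa, K = 9.051e-05.
Permissible volume V_lim = h_lim·A = 1.126e-04 · 1.872e-05 = 2.108e-09 m³.
Life L = V_lim·H/(K·W) = 2.108e-09 · 1.839e+09 / (9.051e-05 · 126.3) = 339.1 m.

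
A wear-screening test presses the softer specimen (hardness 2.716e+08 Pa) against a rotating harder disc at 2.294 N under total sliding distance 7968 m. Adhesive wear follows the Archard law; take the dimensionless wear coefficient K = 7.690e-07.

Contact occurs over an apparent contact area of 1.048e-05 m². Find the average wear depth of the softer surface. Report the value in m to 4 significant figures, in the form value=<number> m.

value=4.938e-06 m

Intermediates are printed rounded. The computation maintains exact precision; a single final rounding to 4 significant figures.
In SI base units, W = 2.294 N, H = 2.716e+08 Pa, K = 7.690e-07.
Archard relation: V = K·W·L/H = 7.690e-07 · 2.294 · 7968 / 2.716e+08 = 5.175e-11 m³.
Average depth h = V/A = 5.175e-11 / 1.048e-05 = 4.938e-06 m.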